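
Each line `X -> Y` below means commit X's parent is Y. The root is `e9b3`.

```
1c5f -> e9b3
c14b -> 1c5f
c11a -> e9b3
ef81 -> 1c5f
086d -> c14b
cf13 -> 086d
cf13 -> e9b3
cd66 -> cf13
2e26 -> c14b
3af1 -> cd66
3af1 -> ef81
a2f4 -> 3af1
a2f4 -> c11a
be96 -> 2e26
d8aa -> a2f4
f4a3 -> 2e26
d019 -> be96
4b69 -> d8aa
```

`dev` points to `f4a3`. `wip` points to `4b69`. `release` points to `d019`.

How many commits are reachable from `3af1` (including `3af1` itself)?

Walking parent pointers from 3af1: reachable set = {086d, 1c5f, 3af1, c14b, cd66, cf13, e9b3, ef81}.
That is 8 commits.

8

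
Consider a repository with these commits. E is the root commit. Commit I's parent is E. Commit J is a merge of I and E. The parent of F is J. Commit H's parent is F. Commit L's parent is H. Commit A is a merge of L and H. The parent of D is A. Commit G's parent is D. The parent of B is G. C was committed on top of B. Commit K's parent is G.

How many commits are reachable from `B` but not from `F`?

6

Reachable from B: {A, B, D, E, F, G, H, I, J, L}.
Reachable from F: {E, F, I, J}.
In B's history but not F's: {A, B, D, G, H, L} — 6 commits.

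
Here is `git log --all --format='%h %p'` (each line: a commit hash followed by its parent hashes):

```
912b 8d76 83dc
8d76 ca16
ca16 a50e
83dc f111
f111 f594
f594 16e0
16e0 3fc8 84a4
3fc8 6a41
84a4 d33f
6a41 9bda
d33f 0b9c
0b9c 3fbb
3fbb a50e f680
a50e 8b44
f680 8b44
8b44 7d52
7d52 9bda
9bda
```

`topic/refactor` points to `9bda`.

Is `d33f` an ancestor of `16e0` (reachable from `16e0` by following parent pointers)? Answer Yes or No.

Ancestors of 16e0 (commits reachable by following parents): {0b9c, 16e0, 3fbb, 3fc8, 6a41, 7d52, 84a4, 8b44, 9bda, a50e, d33f, f680}.
d33f is in that set, so it is an ancestor of 16e0.

Yes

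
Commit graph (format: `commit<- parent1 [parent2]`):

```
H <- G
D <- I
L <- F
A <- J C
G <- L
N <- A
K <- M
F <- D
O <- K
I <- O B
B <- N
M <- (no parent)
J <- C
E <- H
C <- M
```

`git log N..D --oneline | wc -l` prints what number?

Reachable from D: {A, B, C, D, I, J, K, M, N, O}.
Reachable from N: {A, C, J, M, N}.
In D's history but not N's: {B, D, I, K, O} — 5 commits.

5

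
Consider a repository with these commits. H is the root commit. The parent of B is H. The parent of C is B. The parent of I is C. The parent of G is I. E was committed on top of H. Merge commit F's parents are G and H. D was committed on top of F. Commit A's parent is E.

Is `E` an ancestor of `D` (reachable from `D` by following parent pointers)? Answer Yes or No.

No

Ancestors of D: {B, C, D, F, G, H, I}.
E is not in that set, so it is not an ancestor of D.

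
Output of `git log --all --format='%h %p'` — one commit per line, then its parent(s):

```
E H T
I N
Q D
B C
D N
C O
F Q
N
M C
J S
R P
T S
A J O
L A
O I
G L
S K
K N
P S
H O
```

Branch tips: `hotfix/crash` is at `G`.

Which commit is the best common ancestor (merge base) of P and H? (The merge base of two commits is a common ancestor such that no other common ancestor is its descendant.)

Ancestors of P: {K, N, P, S}.
Ancestors of H: {H, I, N, O}.
Common ancestors: {N}.
The only common ancestor is N, so it is the merge base.

N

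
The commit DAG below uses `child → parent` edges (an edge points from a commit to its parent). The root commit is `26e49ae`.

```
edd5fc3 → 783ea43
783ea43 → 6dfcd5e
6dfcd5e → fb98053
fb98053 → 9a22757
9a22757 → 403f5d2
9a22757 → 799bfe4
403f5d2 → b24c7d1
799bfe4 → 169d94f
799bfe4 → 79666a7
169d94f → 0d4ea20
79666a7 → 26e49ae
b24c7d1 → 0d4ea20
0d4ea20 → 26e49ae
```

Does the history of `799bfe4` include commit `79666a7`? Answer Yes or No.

Ancestors of 799bfe4 (commits reachable by following parents): {0d4ea20, 169d94f, 26e49ae, 79666a7, 799bfe4}.
79666a7 is in that set, so it is an ancestor of 799bfe4.

Yes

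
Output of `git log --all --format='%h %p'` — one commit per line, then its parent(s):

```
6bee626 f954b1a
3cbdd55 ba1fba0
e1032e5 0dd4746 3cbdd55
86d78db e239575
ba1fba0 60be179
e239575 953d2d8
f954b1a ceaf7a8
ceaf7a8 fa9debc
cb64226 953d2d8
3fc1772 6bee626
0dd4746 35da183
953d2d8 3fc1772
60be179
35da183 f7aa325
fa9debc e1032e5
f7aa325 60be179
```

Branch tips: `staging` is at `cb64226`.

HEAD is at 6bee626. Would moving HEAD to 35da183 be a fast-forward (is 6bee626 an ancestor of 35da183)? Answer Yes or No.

No

A fast-forward from 6bee626 to 35da183 is possible iff 6bee626 is an ancestor of 35da183.
Ancestors of 35da183: {35da183, 60be179, f7aa325}.
6bee626 is not among them, so fast-forward is not possible.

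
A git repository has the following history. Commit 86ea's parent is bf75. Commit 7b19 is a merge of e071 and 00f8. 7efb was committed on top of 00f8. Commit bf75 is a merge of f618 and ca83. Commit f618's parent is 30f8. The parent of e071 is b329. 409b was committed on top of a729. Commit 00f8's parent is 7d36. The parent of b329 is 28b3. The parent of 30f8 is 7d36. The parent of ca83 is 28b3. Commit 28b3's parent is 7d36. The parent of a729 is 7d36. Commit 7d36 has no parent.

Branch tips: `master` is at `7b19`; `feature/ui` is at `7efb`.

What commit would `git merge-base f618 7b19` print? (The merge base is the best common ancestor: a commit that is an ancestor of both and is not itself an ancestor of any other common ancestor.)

7d36

Ancestors of f618: {30f8, 7d36, f618}.
Ancestors of 7b19: {00f8, 28b3, 7b19, 7d36, b329, e071}.
Common ancestors: {7d36}.
The only common ancestor is 7d36, so it is the merge base.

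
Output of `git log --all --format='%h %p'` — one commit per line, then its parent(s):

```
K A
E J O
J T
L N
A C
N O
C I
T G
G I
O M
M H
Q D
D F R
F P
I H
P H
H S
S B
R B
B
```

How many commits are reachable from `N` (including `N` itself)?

Walking parent pointers from N: reachable set = {B, H, M, N, O, S}.
That is 6 commits.

6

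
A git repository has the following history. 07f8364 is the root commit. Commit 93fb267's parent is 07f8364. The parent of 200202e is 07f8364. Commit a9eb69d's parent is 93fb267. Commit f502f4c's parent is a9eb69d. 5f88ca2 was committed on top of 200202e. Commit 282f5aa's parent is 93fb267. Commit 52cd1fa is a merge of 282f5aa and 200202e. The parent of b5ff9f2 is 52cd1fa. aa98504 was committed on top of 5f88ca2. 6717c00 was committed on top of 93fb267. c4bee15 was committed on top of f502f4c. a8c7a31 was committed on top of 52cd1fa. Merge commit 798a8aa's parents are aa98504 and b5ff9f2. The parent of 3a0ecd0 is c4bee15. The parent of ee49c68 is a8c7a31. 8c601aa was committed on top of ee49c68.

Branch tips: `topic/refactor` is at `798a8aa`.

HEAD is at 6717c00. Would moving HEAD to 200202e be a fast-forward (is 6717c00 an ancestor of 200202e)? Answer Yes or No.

No

A fast-forward from 6717c00 to 200202e is possible iff 6717c00 is an ancestor of 200202e.
Ancestors of 200202e: {07f8364, 200202e}.
6717c00 is not among them, so fast-forward is not possible.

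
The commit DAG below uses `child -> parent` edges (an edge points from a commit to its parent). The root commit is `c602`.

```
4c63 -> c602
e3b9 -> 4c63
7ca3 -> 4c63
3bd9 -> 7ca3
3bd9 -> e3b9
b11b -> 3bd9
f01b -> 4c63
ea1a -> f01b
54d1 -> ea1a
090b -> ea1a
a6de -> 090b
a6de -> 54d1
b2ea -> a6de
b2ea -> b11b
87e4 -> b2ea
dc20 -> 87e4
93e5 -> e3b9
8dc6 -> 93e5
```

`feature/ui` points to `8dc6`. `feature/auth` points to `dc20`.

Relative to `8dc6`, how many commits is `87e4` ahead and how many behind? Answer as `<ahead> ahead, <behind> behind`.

10 ahead, 2 behind

Reachable from 87e4: {090b, 3bd9, 4c63, 54d1, 7ca3, 87e4, a6de, b11b, b2ea, c602, e3b9, ea1a, f01b}.
Reachable from 8dc6: {4c63, 8dc6, 93e5, c602, e3b9}.
Only in 87e4's history (ahead): {090b, 3bd9, 54d1, 7ca3, 87e4, a6de, b11b, b2ea, ea1a, f01b} — 10.
Only in 8dc6's history (behind): {8dc6, 93e5} — 2.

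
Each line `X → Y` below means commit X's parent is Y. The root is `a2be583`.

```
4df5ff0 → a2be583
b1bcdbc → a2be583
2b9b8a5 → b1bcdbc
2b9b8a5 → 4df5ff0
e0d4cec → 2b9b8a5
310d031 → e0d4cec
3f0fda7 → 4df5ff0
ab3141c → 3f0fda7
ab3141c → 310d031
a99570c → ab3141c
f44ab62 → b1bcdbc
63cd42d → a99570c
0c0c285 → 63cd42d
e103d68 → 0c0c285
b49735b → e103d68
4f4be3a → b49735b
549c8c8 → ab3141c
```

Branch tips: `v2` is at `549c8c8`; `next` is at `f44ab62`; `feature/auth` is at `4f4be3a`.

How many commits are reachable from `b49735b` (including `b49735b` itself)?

13

Walking parent pointers from b49735b: reachable set = {0c0c285, 2b9b8a5, 310d031, 3f0fda7, 4df5ff0, 63cd42d, a2be583, a99570c, ab3141c, b1bcdbc, b49735b, e0d4cec, e103d68}.
That is 13 commits.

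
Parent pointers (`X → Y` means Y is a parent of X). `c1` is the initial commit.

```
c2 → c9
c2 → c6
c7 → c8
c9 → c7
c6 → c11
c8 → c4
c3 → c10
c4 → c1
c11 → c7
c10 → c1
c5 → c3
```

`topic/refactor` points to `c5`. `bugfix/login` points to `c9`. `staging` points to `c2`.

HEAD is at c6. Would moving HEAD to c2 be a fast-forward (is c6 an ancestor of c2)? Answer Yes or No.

Yes

A fast-forward from c6 to c2 is possible iff c6 is an ancestor of c2.
Ancestors of c2: {c1, c11, c2, c4, c6, c7, c8, c9}.
c6 is among them, so fast-forward is possible.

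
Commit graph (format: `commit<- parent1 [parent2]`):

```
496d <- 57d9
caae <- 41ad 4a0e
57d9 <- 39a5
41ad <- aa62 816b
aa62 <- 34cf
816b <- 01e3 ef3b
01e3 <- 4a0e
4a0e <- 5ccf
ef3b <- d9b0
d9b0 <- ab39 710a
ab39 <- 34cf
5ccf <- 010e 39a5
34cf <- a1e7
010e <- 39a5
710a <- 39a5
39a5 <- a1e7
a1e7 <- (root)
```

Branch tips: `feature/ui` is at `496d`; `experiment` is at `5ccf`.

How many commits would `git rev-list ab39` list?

3

Walking parent pointers from ab39: reachable set = {34cf, a1e7, ab39}.
That is 3 commits.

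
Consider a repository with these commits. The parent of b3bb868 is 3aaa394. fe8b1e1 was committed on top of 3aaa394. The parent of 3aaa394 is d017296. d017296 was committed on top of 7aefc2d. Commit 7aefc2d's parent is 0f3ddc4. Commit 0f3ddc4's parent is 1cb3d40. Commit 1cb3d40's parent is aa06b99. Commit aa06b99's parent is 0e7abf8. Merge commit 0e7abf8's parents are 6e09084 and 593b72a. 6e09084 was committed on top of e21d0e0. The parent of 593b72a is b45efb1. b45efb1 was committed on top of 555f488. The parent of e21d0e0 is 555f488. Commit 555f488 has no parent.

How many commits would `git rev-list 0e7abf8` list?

Walking parent pointers from 0e7abf8: reachable set = {0e7abf8, 555f488, 593b72a, 6e09084, b45efb1, e21d0e0}.
That is 6 commits.

6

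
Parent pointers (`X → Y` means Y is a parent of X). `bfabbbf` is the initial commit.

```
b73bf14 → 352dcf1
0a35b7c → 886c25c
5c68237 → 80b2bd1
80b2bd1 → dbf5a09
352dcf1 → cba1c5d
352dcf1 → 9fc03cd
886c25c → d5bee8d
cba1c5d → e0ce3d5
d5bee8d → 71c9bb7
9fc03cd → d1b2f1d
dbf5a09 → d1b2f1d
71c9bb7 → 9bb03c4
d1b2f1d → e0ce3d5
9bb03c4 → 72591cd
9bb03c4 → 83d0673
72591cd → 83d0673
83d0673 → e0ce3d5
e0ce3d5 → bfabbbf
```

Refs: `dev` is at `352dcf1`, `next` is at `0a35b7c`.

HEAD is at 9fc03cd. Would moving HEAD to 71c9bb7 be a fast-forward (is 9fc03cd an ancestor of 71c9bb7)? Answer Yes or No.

No

A fast-forward from 9fc03cd to 71c9bb7 is possible iff 9fc03cd is an ancestor of 71c9bb7.
Ancestors of 71c9bb7: {71c9bb7, 72591cd, 83d0673, 9bb03c4, bfabbbf, e0ce3d5}.
9fc03cd is not among them, so fast-forward is not possible.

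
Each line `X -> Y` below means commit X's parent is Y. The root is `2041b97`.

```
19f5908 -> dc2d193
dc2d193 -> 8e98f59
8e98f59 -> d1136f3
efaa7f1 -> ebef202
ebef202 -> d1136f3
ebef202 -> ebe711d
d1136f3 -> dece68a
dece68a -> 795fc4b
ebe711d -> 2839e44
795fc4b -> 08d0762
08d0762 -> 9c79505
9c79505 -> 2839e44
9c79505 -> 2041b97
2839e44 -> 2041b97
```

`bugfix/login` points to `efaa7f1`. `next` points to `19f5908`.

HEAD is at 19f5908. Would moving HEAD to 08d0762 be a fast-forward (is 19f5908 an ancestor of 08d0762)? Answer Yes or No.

A fast-forward from 19f5908 to 08d0762 is possible iff 19f5908 is an ancestor of 08d0762.
Ancestors of 08d0762: {08d0762, 2041b97, 2839e44, 9c79505}.
19f5908 is not among them, so fast-forward is not possible.

No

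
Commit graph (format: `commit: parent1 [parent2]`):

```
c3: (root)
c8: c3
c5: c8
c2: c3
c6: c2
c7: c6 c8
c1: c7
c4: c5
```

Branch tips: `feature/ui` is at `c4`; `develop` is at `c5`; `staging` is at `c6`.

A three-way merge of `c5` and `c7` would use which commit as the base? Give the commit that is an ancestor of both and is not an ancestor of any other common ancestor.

c8

Ancestors of c5: {c3, c5, c8}.
Ancestors of c7: {c2, c3, c6, c7, c8}.
Common ancestors: {c3, c8}.
Among these, c8 is not an ancestor of any other common ancestor — it is the merge base.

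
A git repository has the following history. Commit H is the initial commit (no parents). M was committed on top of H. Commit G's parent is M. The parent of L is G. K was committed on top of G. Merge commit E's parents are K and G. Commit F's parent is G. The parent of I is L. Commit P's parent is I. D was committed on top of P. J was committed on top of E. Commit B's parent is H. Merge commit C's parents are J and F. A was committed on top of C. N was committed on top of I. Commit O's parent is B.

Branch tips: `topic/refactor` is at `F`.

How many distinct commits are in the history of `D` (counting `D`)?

7

Walking parent pointers from D: reachable set = {D, G, H, I, L, M, P}.
That is 7 commits.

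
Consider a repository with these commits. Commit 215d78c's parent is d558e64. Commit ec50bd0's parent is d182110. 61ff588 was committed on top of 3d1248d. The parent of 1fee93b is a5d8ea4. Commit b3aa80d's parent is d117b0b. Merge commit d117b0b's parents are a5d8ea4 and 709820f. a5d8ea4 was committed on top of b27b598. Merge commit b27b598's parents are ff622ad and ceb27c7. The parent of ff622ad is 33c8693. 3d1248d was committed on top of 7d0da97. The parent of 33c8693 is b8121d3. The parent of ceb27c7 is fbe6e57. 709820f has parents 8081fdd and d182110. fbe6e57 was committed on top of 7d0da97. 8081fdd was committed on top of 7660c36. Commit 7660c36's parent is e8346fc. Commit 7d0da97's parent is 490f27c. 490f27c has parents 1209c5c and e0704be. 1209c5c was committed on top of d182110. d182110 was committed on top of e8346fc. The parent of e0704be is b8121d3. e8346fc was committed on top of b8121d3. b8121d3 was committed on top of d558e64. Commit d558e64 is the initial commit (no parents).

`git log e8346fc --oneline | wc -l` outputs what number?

3

Walking parent pointers from e8346fc: reachable set = {b8121d3, d558e64, e8346fc}.
That is 3 commits.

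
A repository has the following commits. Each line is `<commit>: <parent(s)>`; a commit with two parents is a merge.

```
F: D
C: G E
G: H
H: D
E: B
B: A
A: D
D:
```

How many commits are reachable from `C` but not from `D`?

6

Reachable from C: {A, B, C, D, E, G, H}.
Reachable from D: {D}.
In C's history but not D's: {A, B, C, E, G, H} — 6 commits.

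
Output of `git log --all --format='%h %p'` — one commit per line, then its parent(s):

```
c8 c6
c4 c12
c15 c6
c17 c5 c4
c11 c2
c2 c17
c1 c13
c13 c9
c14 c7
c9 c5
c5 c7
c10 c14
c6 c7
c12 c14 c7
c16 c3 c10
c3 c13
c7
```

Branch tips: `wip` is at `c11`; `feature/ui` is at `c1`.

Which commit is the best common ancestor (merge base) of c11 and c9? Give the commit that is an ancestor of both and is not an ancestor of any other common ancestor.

c5

Ancestors of c11: {c11, c12, c14, c17, c2, c4, c5, c7}.
Ancestors of c9: {c5, c7, c9}.
Common ancestors: {c5, c7}.
Among these, c5 is not an ancestor of any other common ancestor — it is the merge base.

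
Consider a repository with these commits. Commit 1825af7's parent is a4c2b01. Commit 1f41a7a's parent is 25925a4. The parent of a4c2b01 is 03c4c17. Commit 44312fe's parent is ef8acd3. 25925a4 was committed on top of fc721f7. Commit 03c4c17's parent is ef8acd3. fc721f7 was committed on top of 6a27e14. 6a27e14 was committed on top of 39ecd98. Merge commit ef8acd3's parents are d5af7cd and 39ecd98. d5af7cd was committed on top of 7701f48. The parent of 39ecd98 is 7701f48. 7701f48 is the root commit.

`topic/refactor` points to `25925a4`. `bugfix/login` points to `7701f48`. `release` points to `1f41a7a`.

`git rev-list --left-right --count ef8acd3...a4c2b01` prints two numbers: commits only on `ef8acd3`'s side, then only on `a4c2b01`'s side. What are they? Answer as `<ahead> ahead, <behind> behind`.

0 ahead, 2 behind

Reachable from ef8acd3: {39ecd98, 7701f48, d5af7cd, ef8acd3}.
Reachable from a4c2b01: {03c4c17, 39ecd98, 7701f48, a4c2b01, d5af7cd, ef8acd3}.
Only in ef8acd3's history (ahead): {} — 0.
Only in a4c2b01's history (behind): {03c4c17, a4c2b01} — 2.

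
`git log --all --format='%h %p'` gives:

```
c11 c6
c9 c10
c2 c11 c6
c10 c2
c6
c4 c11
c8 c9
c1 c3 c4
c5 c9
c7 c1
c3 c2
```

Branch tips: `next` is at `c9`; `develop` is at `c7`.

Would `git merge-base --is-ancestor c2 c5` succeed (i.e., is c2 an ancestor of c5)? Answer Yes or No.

Yes

Ancestors of c5 (commits reachable by following parents): {c10, c11, c2, c5, c6, c9}.
c2 is in that set, so it is an ancestor of c5.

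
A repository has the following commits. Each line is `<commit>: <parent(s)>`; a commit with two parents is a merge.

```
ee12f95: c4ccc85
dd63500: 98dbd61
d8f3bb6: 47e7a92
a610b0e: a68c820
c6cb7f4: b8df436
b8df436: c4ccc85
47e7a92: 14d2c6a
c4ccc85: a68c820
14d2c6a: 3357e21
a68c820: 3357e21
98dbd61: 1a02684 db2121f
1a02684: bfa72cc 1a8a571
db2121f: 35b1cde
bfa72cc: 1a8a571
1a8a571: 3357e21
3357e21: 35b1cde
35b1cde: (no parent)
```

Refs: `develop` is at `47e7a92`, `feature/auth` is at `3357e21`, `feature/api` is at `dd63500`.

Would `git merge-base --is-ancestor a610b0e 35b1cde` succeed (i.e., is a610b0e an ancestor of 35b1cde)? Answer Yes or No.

Ancestors of 35b1cde: {35b1cde}.
a610b0e is not in that set, so it is not an ancestor of 35b1cde.

No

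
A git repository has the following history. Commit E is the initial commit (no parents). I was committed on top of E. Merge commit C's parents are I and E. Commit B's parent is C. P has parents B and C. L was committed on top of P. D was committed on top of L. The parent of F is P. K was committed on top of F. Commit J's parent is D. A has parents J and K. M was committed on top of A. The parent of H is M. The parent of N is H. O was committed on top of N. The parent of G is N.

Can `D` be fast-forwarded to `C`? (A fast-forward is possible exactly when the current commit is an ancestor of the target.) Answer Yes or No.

No

A fast-forward from D to C is possible iff D is an ancestor of C.
Ancestors of C: {C, E, I}.
D is not among them, so fast-forward is not possible.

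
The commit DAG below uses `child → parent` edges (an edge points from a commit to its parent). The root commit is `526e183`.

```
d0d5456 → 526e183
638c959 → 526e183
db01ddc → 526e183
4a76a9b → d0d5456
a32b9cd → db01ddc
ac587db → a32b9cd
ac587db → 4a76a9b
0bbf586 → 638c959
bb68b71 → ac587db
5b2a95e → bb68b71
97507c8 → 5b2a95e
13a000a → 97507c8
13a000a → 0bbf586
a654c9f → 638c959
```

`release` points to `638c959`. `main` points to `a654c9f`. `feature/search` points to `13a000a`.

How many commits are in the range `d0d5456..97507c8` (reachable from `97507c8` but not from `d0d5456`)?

Reachable from 97507c8: {4a76a9b, 526e183, 5b2a95e, 97507c8, a32b9cd, ac587db, bb68b71, d0d5456, db01ddc}.
Reachable from d0d5456: {526e183, d0d5456}.
In 97507c8's history but not d0d5456's: {4a76a9b, 5b2a95e, 97507c8, a32b9cd, ac587db, bb68b71, db01ddc} — 7 commits.

7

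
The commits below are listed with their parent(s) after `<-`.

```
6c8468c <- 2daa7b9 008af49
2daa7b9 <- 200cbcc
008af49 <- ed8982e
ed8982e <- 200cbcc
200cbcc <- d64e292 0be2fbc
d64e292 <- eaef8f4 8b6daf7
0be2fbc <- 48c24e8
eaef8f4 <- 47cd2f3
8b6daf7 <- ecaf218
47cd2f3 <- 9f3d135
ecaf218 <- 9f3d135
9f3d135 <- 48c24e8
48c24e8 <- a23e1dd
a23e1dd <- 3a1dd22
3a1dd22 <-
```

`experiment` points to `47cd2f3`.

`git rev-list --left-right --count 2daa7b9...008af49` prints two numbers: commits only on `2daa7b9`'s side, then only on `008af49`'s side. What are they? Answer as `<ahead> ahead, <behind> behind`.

1 ahead, 2 behind

Reachable from 2daa7b9: {0be2fbc, 200cbcc, 2daa7b9, 3a1dd22, 47cd2f3, 48c24e8, 8b6daf7, 9f3d135, a23e1dd, d64e292, eaef8f4, ecaf218}.
Reachable from 008af49: {008af49, 0be2fbc, 200cbcc, 3a1dd22, 47cd2f3, 48c24e8, 8b6daf7, 9f3d135, a23e1dd, d64e292, eaef8f4, ecaf218, ed8982e}.
Only in 2daa7b9's history (ahead): {2daa7b9} — 1.
Only in 008af49's history (behind): {008af49, ed8982e} — 2.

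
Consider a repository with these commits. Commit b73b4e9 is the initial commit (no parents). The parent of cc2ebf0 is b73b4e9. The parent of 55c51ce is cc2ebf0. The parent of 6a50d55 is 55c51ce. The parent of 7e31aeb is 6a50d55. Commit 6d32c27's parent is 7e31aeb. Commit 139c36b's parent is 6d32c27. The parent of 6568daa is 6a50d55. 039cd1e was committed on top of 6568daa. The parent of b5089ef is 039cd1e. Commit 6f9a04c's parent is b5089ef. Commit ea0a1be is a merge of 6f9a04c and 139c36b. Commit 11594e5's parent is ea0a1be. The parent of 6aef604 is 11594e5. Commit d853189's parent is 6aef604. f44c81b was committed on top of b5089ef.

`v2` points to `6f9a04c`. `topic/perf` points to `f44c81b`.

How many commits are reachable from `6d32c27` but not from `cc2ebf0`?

Reachable from 6d32c27: {55c51ce, 6a50d55, 6d32c27, 7e31aeb, b73b4e9, cc2ebf0}.
Reachable from cc2ebf0: {b73b4e9, cc2ebf0}.
In 6d32c27's history but not cc2ebf0's: {55c51ce, 6a50d55, 6d32c27, 7e31aeb} — 4 commits.

4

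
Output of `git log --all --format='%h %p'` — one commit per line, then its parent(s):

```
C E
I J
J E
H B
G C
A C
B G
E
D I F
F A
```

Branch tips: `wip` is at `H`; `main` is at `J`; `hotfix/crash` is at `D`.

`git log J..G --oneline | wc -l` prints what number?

Reachable from G: {C, E, G}.
Reachable from J: {E, J}.
In G's history but not J's: {C, G} — 2 commits.

2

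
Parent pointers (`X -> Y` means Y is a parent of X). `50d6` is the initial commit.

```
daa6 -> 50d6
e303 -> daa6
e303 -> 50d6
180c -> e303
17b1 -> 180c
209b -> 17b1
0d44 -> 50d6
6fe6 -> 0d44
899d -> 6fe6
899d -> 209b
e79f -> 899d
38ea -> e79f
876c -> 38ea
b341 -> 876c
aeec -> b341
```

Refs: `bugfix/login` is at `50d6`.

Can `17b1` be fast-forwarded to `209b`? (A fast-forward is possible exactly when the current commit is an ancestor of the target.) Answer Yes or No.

A fast-forward from 17b1 to 209b is possible iff 17b1 is an ancestor of 209b.
Ancestors of 209b: {17b1, 180c, 209b, 50d6, daa6, e303}.
17b1 is among them, so fast-forward is possible.

Yes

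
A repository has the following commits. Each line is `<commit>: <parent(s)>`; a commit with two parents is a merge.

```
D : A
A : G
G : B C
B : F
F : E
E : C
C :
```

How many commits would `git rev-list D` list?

7

Walking parent pointers from D: reachable set = {A, B, C, D, E, F, G}.
That is 7 commits.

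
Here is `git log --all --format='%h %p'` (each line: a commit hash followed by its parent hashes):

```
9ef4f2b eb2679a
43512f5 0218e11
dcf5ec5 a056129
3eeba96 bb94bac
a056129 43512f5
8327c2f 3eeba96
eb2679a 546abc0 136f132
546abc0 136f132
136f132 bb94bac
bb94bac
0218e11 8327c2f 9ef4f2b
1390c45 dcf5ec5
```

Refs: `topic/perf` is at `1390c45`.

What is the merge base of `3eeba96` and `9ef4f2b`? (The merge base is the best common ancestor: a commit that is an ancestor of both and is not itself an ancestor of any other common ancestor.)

bb94bac

Ancestors of 3eeba96: {3eeba96, bb94bac}.
Ancestors of 9ef4f2b: {136f132, 546abc0, 9ef4f2b, bb94bac, eb2679a}.
Common ancestors: {bb94bac}.
The only common ancestor is bb94bac, so it is the merge base.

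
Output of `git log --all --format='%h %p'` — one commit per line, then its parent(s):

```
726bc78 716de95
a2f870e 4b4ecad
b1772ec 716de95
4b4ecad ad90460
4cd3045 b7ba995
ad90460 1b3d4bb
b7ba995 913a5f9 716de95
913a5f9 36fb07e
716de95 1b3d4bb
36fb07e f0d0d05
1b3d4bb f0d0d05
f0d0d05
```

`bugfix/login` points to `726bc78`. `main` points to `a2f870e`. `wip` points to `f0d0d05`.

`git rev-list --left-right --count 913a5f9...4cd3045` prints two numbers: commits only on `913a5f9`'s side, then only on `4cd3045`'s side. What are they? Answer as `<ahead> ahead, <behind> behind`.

Reachable from 913a5f9: {36fb07e, 913a5f9, f0d0d05}.
Reachable from 4cd3045: {1b3d4bb, 36fb07e, 4cd3045, 716de95, 913a5f9, b7ba995, f0d0d05}.
Only in 913a5f9's history (ahead): {} — 0.
Only in 4cd3045's history (behind): {1b3d4bb, 4cd3045, 716de95, b7ba995} — 4.

0 ahead, 4 behind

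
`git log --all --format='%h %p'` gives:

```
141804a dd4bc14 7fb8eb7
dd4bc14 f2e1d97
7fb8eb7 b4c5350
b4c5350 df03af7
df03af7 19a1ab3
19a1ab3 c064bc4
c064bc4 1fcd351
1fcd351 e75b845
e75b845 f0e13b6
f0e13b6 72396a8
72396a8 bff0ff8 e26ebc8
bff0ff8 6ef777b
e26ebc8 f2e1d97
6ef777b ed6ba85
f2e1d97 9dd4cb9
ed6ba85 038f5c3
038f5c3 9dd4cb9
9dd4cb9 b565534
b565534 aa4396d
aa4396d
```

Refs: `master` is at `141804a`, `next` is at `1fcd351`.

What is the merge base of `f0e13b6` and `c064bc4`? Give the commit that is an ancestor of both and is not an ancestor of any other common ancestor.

Ancestors of f0e13b6: {038f5c3, 6ef777b, 72396a8, 9dd4cb9, aa4396d, b565534, bff0ff8, e26ebc8, ed6ba85, f0e13b6, f2e1d97}.
Ancestors of c064bc4: {038f5c3, 1fcd351, 6ef777b, 72396a8, 9dd4cb9, aa4396d, b565534, bff0ff8, c064bc4, e26ebc8, e75b845, ed6ba85, f0e13b6, f2e1d97}.
Common ancestors: {038f5c3, 6ef777b, 72396a8, 9dd4cb9, aa4396d, b565534, bff0ff8, e26ebc8, ed6ba85, f0e13b6, f2e1d97}.
Among these, f0e13b6 is not an ancestor of any other common ancestor — it is the merge base.

f0e13b6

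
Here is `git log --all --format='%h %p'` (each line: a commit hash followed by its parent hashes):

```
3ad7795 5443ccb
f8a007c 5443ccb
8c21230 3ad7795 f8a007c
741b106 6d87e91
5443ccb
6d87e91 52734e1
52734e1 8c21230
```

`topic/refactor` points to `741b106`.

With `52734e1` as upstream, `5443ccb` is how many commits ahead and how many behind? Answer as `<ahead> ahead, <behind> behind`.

0 ahead, 4 behind

Reachable from 5443ccb: {5443ccb}.
Reachable from 52734e1: {3ad7795, 52734e1, 5443ccb, 8c21230, f8a007c}.
Only in 5443ccb's history (ahead): {} — 0.
Only in 52734e1's history (behind): {3ad7795, 52734e1, 8c21230, f8a007c} — 4.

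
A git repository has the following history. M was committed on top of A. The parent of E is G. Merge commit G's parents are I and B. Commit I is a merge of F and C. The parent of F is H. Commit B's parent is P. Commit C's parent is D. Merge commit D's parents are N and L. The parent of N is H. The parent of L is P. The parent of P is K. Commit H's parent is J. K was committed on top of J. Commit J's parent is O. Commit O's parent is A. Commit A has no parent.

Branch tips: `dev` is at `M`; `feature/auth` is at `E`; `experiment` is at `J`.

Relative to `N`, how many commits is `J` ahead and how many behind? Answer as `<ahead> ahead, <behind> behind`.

0 ahead, 2 behind

Reachable from J: {A, J, O}.
Reachable from N: {A, H, J, N, O}.
Only in J's history (ahead): {} — 0.
Only in N's history (behind): {H, N} — 2.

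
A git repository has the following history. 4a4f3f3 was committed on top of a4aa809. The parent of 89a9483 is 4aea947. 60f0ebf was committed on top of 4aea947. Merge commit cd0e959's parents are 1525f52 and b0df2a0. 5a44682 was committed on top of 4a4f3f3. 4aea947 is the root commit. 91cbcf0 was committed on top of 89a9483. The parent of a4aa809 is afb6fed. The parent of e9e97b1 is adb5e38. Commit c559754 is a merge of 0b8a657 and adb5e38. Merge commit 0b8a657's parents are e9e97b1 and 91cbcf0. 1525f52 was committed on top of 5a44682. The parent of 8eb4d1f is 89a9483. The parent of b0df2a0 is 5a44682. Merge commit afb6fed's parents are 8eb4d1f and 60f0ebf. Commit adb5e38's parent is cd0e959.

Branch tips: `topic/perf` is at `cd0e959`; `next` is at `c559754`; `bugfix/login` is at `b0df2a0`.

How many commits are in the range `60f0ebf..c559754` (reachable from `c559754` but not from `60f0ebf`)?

Reachable from c559754: {0b8a657, 1525f52, 4a4f3f3, 4aea947, 5a44682, 60f0ebf, 89a9483, 8eb4d1f, 91cbcf0, a4aa809, adb5e38, afb6fed, b0df2a0, c559754, cd0e959, e9e97b1}.
Reachable from 60f0ebf: {4aea947, 60f0ebf}.
In c559754's history but not 60f0ebf's: {0b8a657, 1525f52, 4a4f3f3, 5a44682, 89a9483, 8eb4d1f, 91cbcf0, a4aa809, adb5e38, afb6fed, b0df2a0, c559754, cd0e959, e9e97b1} — 14 commits.

14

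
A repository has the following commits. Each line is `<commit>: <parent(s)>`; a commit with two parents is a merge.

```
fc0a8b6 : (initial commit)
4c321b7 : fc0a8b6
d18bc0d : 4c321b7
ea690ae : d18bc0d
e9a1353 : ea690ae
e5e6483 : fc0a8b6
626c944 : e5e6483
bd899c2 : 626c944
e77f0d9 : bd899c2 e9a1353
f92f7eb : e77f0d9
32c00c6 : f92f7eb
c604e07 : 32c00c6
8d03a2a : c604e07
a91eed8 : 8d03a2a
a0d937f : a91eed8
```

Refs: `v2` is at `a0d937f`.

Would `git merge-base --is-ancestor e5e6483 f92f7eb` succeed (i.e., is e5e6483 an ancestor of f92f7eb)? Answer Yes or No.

Ancestors of f92f7eb (commits reachable by following parents): {4c321b7, 626c944, bd899c2, d18bc0d, e5e6483, e77f0d9, e9a1353, ea690ae, f92f7eb, fc0a8b6}.
e5e6483 is in that set, so it is an ancestor of f92f7eb.

Yes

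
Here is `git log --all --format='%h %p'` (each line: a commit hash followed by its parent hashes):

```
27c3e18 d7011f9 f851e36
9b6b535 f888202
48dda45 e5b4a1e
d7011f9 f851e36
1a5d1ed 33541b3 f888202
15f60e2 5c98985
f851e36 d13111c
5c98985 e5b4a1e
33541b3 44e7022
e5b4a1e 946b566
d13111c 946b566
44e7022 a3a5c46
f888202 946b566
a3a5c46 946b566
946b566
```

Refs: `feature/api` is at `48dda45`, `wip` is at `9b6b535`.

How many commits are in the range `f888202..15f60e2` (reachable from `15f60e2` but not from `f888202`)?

3

Reachable from 15f60e2: {15f60e2, 5c98985, 946b566, e5b4a1e}.
Reachable from f888202: {946b566, f888202}.
In 15f60e2's history but not f888202's: {15f60e2, 5c98985, e5b4a1e} — 3 commits.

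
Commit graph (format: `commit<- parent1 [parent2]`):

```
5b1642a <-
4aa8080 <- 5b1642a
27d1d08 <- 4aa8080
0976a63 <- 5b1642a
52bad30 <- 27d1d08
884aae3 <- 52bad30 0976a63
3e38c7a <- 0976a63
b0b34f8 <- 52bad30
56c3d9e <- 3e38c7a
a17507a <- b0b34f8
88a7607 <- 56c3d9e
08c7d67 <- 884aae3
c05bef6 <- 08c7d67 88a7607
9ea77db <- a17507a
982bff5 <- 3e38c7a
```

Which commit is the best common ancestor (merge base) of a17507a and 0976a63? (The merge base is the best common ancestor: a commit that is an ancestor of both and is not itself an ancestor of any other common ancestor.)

5b1642a

Ancestors of a17507a: {27d1d08, 4aa8080, 52bad30, 5b1642a, a17507a, b0b34f8}.
Ancestors of 0976a63: {0976a63, 5b1642a}.
Common ancestors: {5b1642a}.
The only common ancestor is 5b1642a, so it is the merge base.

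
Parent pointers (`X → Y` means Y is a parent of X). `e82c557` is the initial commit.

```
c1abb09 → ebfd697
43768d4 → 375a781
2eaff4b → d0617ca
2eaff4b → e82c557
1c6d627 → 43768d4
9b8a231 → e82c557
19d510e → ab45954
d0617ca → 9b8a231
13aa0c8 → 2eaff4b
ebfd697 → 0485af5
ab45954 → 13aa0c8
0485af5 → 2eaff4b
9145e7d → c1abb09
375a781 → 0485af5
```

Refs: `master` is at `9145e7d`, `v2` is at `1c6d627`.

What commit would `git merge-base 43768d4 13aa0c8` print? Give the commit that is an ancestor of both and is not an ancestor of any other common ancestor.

Ancestors of 43768d4: {0485af5, 2eaff4b, 375a781, 43768d4, 9b8a231, d0617ca, e82c557}.
Ancestors of 13aa0c8: {13aa0c8, 2eaff4b, 9b8a231, d0617ca, e82c557}.
Common ancestors: {2eaff4b, 9b8a231, d0617ca, e82c557}.
Among these, 2eaff4b is not an ancestor of any other common ancestor — it is the merge base.

2eaff4b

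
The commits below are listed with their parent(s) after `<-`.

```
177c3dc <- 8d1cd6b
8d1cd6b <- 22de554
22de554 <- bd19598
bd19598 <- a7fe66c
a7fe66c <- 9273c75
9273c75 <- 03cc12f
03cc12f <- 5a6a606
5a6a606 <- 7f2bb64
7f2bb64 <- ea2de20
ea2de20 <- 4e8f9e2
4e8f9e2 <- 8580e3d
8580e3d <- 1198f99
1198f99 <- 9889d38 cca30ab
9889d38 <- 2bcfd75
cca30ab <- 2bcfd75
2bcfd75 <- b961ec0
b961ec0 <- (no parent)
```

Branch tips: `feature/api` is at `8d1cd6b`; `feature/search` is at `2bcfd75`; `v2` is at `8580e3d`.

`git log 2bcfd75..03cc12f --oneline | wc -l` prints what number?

9

Reachable from 03cc12f: {03cc12f, 1198f99, 2bcfd75, 4e8f9e2, 5a6a606, 7f2bb64, 8580e3d, 9889d38, b961ec0, cca30ab, ea2de20}.
Reachable from 2bcfd75: {2bcfd75, b961ec0}.
In 03cc12f's history but not 2bcfd75's: {03cc12f, 1198f99, 4e8f9e2, 5a6a606, 7f2bb64, 8580e3d, 9889d38, cca30ab, ea2de20} — 9 commits.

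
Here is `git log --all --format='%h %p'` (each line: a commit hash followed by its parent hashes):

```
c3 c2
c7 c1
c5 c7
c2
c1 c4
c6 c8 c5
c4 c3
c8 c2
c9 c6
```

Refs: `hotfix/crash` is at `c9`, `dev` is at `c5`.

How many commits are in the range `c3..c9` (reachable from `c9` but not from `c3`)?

Reachable from c9: {c1, c2, c3, c4, c5, c6, c7, c8, c9}.
Reachable from c3: {c2, c3}.
In c9's history but not c3's: {c1, c4, c5, c6, c7, c8, c9} — 7 commits.

7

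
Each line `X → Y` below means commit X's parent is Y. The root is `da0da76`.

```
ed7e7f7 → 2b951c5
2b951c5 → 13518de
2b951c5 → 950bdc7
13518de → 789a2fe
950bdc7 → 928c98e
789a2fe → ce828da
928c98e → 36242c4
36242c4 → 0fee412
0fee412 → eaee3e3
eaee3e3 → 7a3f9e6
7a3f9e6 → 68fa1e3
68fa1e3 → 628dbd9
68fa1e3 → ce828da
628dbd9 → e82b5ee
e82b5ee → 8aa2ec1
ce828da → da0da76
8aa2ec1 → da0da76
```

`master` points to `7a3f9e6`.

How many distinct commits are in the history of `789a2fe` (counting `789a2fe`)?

3

Walking parent pointers from 789a2fe: reachable set = {789a2fe, ce828da, da0da76}.
That is 3 commits.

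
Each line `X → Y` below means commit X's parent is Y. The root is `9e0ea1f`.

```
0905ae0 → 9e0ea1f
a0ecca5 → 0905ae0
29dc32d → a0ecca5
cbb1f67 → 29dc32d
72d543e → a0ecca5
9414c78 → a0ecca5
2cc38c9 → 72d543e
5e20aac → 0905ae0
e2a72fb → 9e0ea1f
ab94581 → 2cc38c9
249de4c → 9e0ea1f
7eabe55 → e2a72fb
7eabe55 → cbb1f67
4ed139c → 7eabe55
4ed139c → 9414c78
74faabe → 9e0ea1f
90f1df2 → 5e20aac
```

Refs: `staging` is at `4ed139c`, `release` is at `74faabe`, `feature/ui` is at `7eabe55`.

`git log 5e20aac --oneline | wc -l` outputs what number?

Walking parent pointers from 5e20aac: reachable set = {0905ae0, 5e20aac, 9e0ea1f}.
That is 3 commits.

3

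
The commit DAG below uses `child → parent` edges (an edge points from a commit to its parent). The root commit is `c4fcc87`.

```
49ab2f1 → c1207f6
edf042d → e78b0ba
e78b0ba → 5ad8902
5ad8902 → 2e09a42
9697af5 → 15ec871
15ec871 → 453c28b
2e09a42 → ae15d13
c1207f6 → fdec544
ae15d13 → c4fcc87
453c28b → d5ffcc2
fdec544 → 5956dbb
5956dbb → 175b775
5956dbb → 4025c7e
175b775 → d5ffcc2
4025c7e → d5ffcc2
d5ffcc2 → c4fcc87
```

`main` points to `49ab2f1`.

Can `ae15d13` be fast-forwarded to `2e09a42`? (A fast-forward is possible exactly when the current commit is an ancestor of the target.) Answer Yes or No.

A fast-forward from ae15d13 to 2e09a42 is possible iff ae15d13 is an ancestor of 2e09a42.
Ancestors of 2e09a42: {2e09a42, ae15d13, c4fcc87}.
ae15d13 is among them, so fast-forward is possible.

Yes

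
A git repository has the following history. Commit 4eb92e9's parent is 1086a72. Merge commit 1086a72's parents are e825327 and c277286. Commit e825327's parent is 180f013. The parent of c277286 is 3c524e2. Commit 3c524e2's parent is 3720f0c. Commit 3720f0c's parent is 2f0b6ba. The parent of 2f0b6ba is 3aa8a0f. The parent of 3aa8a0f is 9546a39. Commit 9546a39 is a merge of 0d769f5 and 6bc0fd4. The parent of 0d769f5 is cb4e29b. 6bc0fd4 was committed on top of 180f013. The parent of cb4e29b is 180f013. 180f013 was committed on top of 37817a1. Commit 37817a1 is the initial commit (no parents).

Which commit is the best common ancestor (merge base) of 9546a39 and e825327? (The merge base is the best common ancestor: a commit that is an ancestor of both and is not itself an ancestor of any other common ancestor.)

Ancestors of 9546a39: {0d769f5, 180f013, 37817a1, 6bc0fd4, 9546a39, cb4e29b}.
Ancestors of e825327: {180f013, 37817a1, e825327}.
Common ancestors: {180f013, 37817a1}.
Among these, 180f013 is not an ancestor of any other common ancestor — it is the merge base.

180f013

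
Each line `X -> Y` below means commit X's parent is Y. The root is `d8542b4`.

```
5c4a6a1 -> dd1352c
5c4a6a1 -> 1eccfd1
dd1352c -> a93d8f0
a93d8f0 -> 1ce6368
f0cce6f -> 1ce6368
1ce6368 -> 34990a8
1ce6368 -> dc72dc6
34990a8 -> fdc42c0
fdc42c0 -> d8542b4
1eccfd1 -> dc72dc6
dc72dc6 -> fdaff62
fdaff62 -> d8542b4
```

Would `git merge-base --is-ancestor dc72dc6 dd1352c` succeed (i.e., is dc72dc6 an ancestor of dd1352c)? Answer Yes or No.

Ancestors of dd1352c (commits reachable by following parents): {1ce6368, 34990a8, a93d8f0, d8542b4, dc72dc6, dd1352c, fdaff62, fdc42c0}.
dc72dc6 is in that set, so it is an ancestor of dd1352c.

Yes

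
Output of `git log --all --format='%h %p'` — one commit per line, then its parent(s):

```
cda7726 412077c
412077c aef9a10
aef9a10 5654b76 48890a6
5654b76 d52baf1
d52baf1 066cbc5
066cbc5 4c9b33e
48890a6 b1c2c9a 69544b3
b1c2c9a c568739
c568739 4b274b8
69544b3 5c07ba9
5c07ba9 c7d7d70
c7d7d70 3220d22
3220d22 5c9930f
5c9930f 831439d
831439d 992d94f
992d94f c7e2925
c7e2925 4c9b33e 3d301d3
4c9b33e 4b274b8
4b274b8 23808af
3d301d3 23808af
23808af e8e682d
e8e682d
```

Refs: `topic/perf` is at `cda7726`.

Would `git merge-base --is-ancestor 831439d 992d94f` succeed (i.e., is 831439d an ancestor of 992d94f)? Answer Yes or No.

Ancestors of 992d94f: {23808af, 3d301d3, 4b274b8, 4c9b33e, 992d94f, c7e2925, e8e682d}.
831439d is not in that set, so it is not an ancestor of 992d94f.

No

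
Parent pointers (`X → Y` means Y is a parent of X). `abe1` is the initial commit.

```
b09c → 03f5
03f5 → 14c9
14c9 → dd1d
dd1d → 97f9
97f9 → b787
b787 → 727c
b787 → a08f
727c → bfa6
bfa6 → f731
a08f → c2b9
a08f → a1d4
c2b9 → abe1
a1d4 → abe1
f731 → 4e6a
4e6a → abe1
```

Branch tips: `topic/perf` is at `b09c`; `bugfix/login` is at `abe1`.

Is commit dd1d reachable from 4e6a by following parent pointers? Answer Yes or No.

Ancestors of 4e6a: {4e6a, abe1}.
dd1d is not in that set, so it is not an ancestor of 4e6a.

No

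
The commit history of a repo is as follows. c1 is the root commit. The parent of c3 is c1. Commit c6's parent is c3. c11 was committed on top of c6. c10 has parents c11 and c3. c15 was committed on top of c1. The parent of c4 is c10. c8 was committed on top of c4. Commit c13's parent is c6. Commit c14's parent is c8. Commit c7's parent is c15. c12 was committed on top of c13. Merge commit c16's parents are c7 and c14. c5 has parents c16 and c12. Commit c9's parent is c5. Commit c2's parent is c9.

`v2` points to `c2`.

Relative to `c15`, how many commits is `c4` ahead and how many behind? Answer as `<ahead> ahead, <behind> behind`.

5 ahead, 1 behind

Reachable from c4: {c1, c10, c11, c3, c4, c6}.
Reachable from c15: {c1, c15}.
Only in c4's history (ahead): {c10, c11, c3, c4, c6} — 5.
Only in c15's history (behind): {c15} — 1.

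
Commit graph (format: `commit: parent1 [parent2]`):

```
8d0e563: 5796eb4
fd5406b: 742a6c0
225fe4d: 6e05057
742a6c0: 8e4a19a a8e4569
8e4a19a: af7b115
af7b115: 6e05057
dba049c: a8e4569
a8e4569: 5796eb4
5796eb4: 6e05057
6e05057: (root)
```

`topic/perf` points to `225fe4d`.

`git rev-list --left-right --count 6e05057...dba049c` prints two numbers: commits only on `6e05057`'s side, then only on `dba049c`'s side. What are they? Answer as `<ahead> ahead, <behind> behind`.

Reachable from 6e05057: {6e05057}.
Reachable from dba049c: {5796eb4, 6e05057, a8e4569, dba049c}.
Only in 6e05057's history (ahead): {} — 0.
Only in dba049c's history (behind): {5796eb4, a8e4569, dba049c} — 3.

0 ahead, 3 behind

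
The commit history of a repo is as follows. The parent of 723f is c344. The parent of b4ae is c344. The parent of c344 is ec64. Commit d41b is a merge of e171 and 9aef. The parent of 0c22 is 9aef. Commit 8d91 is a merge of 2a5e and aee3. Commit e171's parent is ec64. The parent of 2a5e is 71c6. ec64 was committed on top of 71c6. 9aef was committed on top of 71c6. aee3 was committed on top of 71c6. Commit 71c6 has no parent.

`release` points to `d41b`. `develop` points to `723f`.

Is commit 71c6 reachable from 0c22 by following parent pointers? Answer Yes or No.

Ancestors of 0c22 (commits reachable by following parents): {0c22, 71c6, 9aef}.
71c6 is in that set, so it is an ancestor of 0c22.

Yes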